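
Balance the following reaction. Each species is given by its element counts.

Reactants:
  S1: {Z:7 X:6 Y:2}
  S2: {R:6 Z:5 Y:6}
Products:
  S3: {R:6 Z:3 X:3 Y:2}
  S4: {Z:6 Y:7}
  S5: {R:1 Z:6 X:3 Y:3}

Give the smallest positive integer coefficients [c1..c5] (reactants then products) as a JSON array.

Coefficients: [5, 5, 4, 2, 6]

R: 5·0+5·6 = 30 | 4·6+2·0+6·1 = 30
Z: 5·7+5·5 = 60 | 4·3+2·6+6·6 = 60
X: 5·6+5·0 = 30 | 4·3+2·0+6·3 = 30
Y: 5·2+5·6 = 40 | 4·2+2·7+6·3 = 40
gcd(5,5,4,2,6) = 1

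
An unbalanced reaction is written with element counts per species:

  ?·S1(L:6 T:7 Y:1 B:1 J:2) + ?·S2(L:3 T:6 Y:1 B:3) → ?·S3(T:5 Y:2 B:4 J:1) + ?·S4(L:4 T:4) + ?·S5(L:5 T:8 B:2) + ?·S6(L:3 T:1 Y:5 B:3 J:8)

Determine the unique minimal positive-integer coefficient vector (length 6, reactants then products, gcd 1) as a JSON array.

L: 5·6+4·3 = 42 | 2·0+6·4+3·5+1·3 = 42
T: 5·7+4·6 = 59 | 2·5+6·4+3·8+1·1 = 59
Y: 5·1+4·1 = 9 | 2·2+6·0+3·0+1·5 = 9
B: 5·1+4·3 = 17 | 2·4+6·0+3·2+1·3 = 17
J: 5·2+4·0 = 10 | 2·1+6·0+3·0+1·8 = 10
gcd(5,4,2,6,3,1) = 1

Coefficients: [5, 4, 2, 6, 3, 1]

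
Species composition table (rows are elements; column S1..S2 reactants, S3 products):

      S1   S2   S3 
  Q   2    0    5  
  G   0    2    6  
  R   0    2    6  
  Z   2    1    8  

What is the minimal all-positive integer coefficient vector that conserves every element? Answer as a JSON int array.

Q: 5·2+6·0 = 10 | 2·5 = 10
G: 5·0+6·2 = 12 | 2·6 = 12
R: 5·0+6·2 = 12 | 2·6 = 12
Z: 5·2+6·1 = 16 | 2·8 = 16
gcd(5,6,2) = 1

Coefficients: [5, 6, 2]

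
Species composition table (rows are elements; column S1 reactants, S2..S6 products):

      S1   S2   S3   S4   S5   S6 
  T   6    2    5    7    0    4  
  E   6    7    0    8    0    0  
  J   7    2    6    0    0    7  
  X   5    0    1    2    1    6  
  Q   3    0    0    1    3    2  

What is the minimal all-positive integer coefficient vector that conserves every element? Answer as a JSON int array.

T: 6·6 = 36 | 4·2+1·5+1·7+3·0+4·4 = 36
E: 6·6 = 36 | 4·7+1·0+1·8+3·0+4·0 = 36
J: 6·7 = 42 | 4·2+1·6+1·0+3·0+4·7 = 42
X: 6·5 = 30 | 4·0+1·1+1·2+3·1+4·6 = 30
Q: 6·3 = 18 | 4·0+1·0+1·1+3·3+4·2 = 18
gcd(6,4,1,1,3,4) = 1

Coefficients: [6, 4, 1, 1, 3, 4]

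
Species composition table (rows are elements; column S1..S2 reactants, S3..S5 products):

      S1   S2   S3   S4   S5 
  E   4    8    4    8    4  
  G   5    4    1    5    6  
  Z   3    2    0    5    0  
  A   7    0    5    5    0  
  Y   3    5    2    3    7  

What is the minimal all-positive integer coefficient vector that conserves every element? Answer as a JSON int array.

E: 5·4+5·8 = 60 | 2·4+5·8+3·4 = 60
G: 5·5+5·4 = 45 | 2·1+5·5+3·6 = 45
Z: 5·3+5·2 = 25 | 2·0+5·5+3·0 = 25
A: 5·7+5·0 = 35 | 2·5+5·5+3·0 = 35
Y: 5·3+5·5 = 40 | 2·2+5·3+3·7 = 40
gcd(5,5,2,5,3) = 1

Coefficients: [5, 5, 2, 5, 3]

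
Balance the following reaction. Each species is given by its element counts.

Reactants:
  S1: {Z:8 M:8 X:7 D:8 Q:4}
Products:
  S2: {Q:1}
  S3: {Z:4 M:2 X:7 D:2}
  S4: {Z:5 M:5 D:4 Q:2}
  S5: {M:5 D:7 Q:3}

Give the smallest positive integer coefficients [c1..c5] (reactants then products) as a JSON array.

Z: 5·8 = 40 | 6·0+5·4+4·5+2·0 = 40
M: 5·8 = 40 | 6·0+5·2+4·5+2·5 = 40
X: 5·7 = 35 | 6·0+5·7+4·0+2·0 = 35
D: 5·8 = 40 | 6·0+5·2+4·4+2·7 = 40
Q: 5·4 = 20 | 6·1+5·0+4·2+2·3 = 20
gcd(5,6,5,4,2) = 1

Coefficients: [5, 6, 5, 4, 2]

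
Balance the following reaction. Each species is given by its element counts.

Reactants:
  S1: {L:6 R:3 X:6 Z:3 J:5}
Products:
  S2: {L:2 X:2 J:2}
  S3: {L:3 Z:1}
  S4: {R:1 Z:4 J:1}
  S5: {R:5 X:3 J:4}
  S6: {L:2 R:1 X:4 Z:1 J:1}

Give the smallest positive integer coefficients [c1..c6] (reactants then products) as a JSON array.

L: 5·6 = 30 | 6·2+4·3+2·0+2·0+3·2 = 30
R: 5·3 = 15 | 6·0+4·0+2·1+2·5+3·1 = 15
X: 5·6 = 30 | 6·2+4·0+2·0+2·3+3·4 = 30
Z: 5·3 = 15 | 6·0+4·1+2·4+2·0+3·1 = 15
J: 5·5 = 25 | 6·2+4·0+2·1+2·4+3·1 = 25
gcd(5,6,4,2,2,3) = 1

Coefficients: [5, 6, 4, 2, 2, 3]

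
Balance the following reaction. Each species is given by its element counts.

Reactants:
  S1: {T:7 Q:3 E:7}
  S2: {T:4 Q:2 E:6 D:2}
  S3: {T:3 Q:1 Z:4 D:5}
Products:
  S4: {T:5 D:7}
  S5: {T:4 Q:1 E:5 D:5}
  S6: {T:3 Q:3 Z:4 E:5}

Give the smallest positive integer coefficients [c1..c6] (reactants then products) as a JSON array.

Coefficients: [1, 3, 4, 3, 1, 4]

T: 1·7+3·4+4·3 = 31 | 3·5+1·4+4·3 = 31
Q: 1·3+3·2+4·1 = 13 | 3·0+1·1+4·3 = 13
Z: 1·0+3·0+4·4 = 16 | 3·0+1·0+4·4 = 16
E: 1·7+3·6+4·0 = 25 | 3·0+1·5+4·5 = 25
D: 1·0+3·2+4·5 = 26 | 3·7+1·5+4·0 = 26
gcd(1,3,4,3,1,4) = 1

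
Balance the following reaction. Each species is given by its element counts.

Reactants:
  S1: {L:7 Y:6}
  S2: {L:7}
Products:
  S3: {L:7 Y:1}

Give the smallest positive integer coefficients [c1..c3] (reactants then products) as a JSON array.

Coefficients: [1, 5, 6]

L: 1·7+5·7 = 42 | 6·7 = 42
Y: 1·6+5·0 = 6 | 6·1 = 6
gcd(1,5,6) = 1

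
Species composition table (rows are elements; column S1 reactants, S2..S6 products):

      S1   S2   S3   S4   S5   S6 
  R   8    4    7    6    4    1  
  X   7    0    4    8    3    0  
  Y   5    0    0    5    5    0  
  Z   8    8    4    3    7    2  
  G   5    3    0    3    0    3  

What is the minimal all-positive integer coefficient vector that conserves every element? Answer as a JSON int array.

Coefficients: [6, 1, 1, 4, 2, 5]

R: 6·8 = 48 | 1·4+1·7+4·6+2·4+5·1 = 48
X: 6·7 = 42 | 1·0+1·4+4·8+2·3+5·0 = 42
Y: 6·5 = 30 | 1·0+1·0+4·5+2·5+5·0 = 30
Z: 6·8 = 48 | 1·8+1·4+4·3+2·7+5·2 = 48
G: 6·5 = 30 | 1·3+1·0+4·3+2·0+5·3 = 30
gcd(6,1,1,4,2,5) = 1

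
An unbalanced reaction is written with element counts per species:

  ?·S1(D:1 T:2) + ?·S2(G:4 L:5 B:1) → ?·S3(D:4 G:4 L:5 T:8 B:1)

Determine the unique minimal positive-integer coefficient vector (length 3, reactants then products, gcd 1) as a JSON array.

Coefficients: [4, 1, 1]

D: 4·1+1·0 = 4 | 1·4 = 4
G: 4·0+1·4 = 4 | 1·4 = 4
L: 4·0+1·5 = 5 | 1·5 = 5
T: 4·2+1·0 = 8 | 1·8 = 8
B: 4·0+1·1 = 1 | 1·1 = 1
gcd(4,1,1) = 1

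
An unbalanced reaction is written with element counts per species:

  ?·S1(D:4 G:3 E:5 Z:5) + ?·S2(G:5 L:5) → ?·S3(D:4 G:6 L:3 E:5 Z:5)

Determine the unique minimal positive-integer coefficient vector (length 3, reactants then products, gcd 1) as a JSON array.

Coefficients: [5, 3, 5]

D: 5·4+3·0 = 20 | 5·4 = 20
G: 5·3+3·5 = 30 | 5·6 = 30
L: 5·0+3·5 = 15 | 5·3 = 15
E: 5·5+3·0 = 25 | 5·5 = 25
Z: 5·5+3·0 = 25 | 5·5 = 25
gcd(5,3,5) = 1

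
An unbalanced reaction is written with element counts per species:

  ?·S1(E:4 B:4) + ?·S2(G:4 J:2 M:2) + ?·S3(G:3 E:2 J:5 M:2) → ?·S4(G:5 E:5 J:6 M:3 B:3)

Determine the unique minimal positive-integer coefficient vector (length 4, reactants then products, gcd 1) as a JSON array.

G: 3·0+2·4+4·3 = 20 | 4·5 = 20
E: 3·4+2·0+4·2 = 20 | 4·5 = 20
J: 3·0+2·2+4·5 = 24 | 4·6 = 24
M: 3·0+2·2+4·2 = 12 | 4·3 = 12
B: 3·4+2·0+4·0 = 12 | 4·3 = 12
gcd(3,2,4,4) = 1

Coefficients: [3, 2, 4, 4]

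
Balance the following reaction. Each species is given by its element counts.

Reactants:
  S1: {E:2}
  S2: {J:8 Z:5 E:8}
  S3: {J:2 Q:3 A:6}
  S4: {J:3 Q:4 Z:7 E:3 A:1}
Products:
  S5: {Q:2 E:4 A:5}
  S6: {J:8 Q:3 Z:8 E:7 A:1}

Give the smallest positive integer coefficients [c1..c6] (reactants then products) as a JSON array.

J: 3·0+4·8+2·2+4·3 = 48 | 2·0+6·8 = 48
Q: 3·0+4·0+2·3+4·4 = 22 | 2·2+6·3 = 22
Z: 3·0+4·5+2·0+4·7 = 48 | 2·0+6·8 = 48
E: 3·2+4·8+2·0+4·3 = 50 | 2·4+6·7 = 50
A: 3·0+4·0+2·6+4·1 = 16 | 2·5+6·1 = 16
gcd(3,4,2,4,2,6) = 1

Coefficients: [3, 4, 2, 4, 2, 6]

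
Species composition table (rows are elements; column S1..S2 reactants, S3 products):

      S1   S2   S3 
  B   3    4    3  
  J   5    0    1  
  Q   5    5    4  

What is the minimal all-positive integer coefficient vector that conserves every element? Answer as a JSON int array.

B: 1·3+3·4 = 15 | 5·3 = 15
J: 1·5+3·0 = 5 | 5·1 = 5
Q: 1·5+3·5 = 20 | 5·4 = 20
gcd(1,3,5) = 1

Coefficients: [1, 3, 5]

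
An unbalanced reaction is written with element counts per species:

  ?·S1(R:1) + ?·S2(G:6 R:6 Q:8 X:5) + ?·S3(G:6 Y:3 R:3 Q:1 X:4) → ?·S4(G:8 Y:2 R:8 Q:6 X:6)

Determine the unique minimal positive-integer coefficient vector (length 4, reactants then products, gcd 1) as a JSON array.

Coefficients: [6, 2, 2, 3]

G: 6·0+2·6+2·6 = 24 | 3·8 = 24
Y: 6·0+2·0+2·3 = 6 | 3·2 = 6
R: 6·1+2·6+2·3 = 24 | 3·8 = 24
Q: 6·0+2·8+2·1 = 18 | 3·6 = 18
X: 6·0+2·5+2·4 = 18 | 3·6 = 18
gcd(6,2,2,3) = 1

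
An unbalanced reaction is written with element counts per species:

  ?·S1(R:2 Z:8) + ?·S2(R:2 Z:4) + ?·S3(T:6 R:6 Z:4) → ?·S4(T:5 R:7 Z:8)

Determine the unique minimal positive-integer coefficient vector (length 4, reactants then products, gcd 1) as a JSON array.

T: 1·0+5·0+5·6 = 30 | 6·5 = 30
R: 1·2+5·2+5·6 = 42 | 6·7 = 42
Z: 1·8+5·4+5·4 = 48 | 6·8 = 48
gcd(1,5,5,6) = 1

Coefficients: [1, 5, 5, 6]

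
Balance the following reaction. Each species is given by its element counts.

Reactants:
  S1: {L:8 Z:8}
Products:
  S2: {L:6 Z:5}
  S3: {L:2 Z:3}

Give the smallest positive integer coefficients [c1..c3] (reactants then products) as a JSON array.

L: 1·8 = 8 | 1·6+1·2 = 8
Z: 1·8 = 8 | 1·5+1·3 = 8
gcd(1,1,1) = 1

Coefficients: [1, 1, 1]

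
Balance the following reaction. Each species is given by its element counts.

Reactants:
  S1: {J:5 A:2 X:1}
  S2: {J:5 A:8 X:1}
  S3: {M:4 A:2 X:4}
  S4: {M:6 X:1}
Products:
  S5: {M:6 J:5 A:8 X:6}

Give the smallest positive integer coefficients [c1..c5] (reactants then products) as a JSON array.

M: 2·0+3·0+6·4+1·6 = 30 | 5·6 = 30
J: 2·5+3·5+6·0+1·0 = 25 | 5·5 = 25
A: 2·2+3·8+6·2+1·0 = 40 | 5·8 = 40
X: 2·1+3·1+6·4+1·1 = 30 | 5·6 = 30
gcd(2,3,6,1,5) = 1

Coefficients: [2, 3, 6, 1, 5]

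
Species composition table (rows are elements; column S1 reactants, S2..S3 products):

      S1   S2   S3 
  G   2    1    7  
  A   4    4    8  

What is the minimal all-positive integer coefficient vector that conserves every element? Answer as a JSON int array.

G: 5·2 = 10 | 3·1+1·7 = 10
A: 5·4 = 20 | 3·4+1·8 = 20
gcd(5,3,1) = 1

Coefficients: [5, 3, 1]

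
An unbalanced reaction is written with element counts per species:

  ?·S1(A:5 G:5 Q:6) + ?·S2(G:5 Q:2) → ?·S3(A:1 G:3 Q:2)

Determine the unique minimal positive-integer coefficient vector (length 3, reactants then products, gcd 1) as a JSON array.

Coefficients: [1, 2, 5]

A: 1·5+2·0 = 5 | 5·1 = 5
G: 1·5+2·5 = 15 | 5·3 = 15
Q: 1·6+2·2 = 10 | 5·2 = 10
gcd(1,2,5) = 1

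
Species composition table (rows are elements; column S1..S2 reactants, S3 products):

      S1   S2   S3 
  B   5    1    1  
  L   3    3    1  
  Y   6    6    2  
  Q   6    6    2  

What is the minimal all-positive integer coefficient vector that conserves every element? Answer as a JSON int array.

B: 1·5+1·1 = 6 | 6·1 = 6
L: 1·3+1·3 = 6 | 6·1 = 6
Y: 1·6+1·6 = 12 | 6·2 = 12
Q: 1·6+1·6 = 12 | 6·2 = 12
gcd(1,1,6) = 1

Coefficients: [1, 1, 6]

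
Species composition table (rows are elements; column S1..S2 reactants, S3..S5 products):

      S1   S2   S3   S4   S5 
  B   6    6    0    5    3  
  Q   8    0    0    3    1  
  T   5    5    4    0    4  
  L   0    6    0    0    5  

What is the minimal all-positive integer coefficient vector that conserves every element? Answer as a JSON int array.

B: 3·6+5·6 = 48 | 4·0+6·5+6·3 = 48
Q: 3·8+5·0 = 24 | 4·0+6·3+6·1 = 24
T: 3·5+5·5 = 40 | 4·4+6·0+6·4 = 40
L: 3·0+5·6 = 30 | 4·0+6·0+6·5 = 30
gcd(3,5,4,6,6) = 1

Coefficients: [3, 5, 4, 6, 6]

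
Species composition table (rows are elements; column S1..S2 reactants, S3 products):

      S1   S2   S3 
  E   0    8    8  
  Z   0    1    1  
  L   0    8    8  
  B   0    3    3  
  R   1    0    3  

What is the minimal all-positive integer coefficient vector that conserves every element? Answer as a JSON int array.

Coefficients: [3, 1, 1]

E: 3·0+1·8 = 8 | 1·8 = 8
Z: 3·0+1·1 = 1 | 1·1 = 1
L: 3·0+1·8 = 8 | 1·8 = 8
B: 3·0+1·3 = 3 | 1·3 = 3
R: 3·1+1·0 = 3 | 1·3 = 3
gcd(3,1,1) = 1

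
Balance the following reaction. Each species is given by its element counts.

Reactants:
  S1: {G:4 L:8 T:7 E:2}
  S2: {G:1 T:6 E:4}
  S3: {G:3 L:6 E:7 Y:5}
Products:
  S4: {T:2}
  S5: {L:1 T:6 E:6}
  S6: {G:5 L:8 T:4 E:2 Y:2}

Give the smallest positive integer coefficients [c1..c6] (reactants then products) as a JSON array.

Coefficients: [4, 3, 2, 1, 4, 5]

G: 4·4+3·1+2·3 = 25 | 1·0+4·0+5·5 = 25
L: 4·8+3·0+2·6 = 44 | 1·0+4·1+5·8 = 44
T: 4·7+3·6+2·0 = 46 | 1·2+4·6+5·4 = 46
E: 4·2+3·4+2·7 = 34 | 1·0+4·6+5·2 = 34
Y: 4·0+3·0+2·5 = 10 | 1·0+4·0+5·2 = 10
gcd(4,3,2,1,4,5) = 1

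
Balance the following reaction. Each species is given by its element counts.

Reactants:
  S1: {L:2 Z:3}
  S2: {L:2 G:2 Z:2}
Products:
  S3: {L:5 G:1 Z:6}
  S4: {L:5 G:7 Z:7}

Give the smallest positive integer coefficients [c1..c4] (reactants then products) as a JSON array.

Coefficients: [5, 5, 3, 1]

L: 5·2+5·2 = 20 | 3·5+1·5 = 20
G: 5·0+5·2 = 10 | 3·1+1·7 = 10
Z: 5·3+5·2 = 25 | 3·6+1·7 = 25
gcd(5,5,3,1) = 1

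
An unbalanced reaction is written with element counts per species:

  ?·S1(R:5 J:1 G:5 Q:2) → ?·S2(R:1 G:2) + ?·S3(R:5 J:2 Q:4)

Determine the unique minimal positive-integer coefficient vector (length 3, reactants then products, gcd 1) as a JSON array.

R: 2·5 = 10 | 5·1+1·5 = 10
J: 2·1 = 2 | 5·0+1·2 = 2
G: 2·5 = 10 | 5·2+1·0 = 10
Q: 2·2 = 4 | 5·0+1·4 = 4
gcd(2,5,1) = 1

Coefficients: [2, 5, 1]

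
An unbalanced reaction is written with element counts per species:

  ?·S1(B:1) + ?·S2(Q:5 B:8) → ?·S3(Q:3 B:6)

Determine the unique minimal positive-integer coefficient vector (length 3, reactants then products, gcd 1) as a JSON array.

Coefficients: [6, 3, 5]

Q: 6·0+3·5 = 15 | 5·3 = 15
B: 6·1+3·8 = 30 | 5·6 = 30
gcd(6,3,5) = 1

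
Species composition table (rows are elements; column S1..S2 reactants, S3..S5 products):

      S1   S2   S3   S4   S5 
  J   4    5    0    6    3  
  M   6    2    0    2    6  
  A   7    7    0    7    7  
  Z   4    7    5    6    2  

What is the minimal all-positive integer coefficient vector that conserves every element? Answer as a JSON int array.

Coefficients: [5, 5, 3, 5, 5]

J: 5·4+5·5 = 45 | 3·0+5·6+5·3 = 45
M: 5·6+5·2 = 40 | 3·0+5·2+5·6 = 40
A: 5·7+5·7 = 70 | 3·0+5·7+5·7 = 70
Z: 5·4+5·7 = 55 | 3·5+5·6+5·2 = 55
gcd(5,5,3,5,5) = 1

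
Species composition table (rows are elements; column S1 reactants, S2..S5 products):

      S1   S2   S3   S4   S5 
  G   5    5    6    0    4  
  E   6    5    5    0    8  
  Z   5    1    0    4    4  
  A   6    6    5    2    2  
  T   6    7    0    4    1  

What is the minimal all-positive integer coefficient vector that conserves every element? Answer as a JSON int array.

G: 6·5 = 30 | 2·5+2·6+5·0+2·4 = 30
E: 6·6 = 36 | 2·5+2·5+5·0+2·8 = 36
Z: 6·5 = 30 | 2·1+2·0+5·4+2·4 = 30
A: 6·6 = 36 | 2·6+2·5+5·2+2·2 = 36
T: 6·6 = 36 | 2·7+2·0+5·4+2·1 = 36
gcd(6,2,2,5,2) = 1

Coefficients: [6, 2, 2, 5, 2]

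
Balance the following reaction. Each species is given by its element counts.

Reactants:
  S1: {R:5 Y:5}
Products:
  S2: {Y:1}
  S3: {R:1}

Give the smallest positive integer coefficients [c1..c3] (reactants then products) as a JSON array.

R: 1·5 = 5 | 5·0+5·1 = 5
Y: 1·5 = 5 | 5·1+5·0 = 5
gcd(1,5,5) = 1

Coefficients: [1, 5, 5]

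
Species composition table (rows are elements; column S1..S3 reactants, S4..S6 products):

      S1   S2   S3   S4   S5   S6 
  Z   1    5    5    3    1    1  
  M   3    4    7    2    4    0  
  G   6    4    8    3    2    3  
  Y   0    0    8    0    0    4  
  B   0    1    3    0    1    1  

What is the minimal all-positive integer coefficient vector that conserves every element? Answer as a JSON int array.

Z: 2·1+3·5+2·5 = 27 | 6·3+5·1+4·1 = 27
M: 2·3+3·4+2·7 = 32 | 6·2+5·4+4·0 = 32
G: 2·6+3·4+2·8 = 40 | 6·3+5·2+4·3 = 40
Y: 2·0+3·0+2·8 = 16 | 6·0+5·0+4·4 = 16
B: 2·0+3·1+2·3 = 9 | 6·0+5·1+4·1 = 9
gcd(2,3,2,6,5,4) = 1

Coefficients: [2, 3, 2, 6, 5, 4]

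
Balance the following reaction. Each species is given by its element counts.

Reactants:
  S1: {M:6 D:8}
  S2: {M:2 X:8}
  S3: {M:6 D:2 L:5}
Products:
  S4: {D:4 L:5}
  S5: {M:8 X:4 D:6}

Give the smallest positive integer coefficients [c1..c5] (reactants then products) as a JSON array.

M: 5·6+3·2+2·6 = 48 | 2·0+6·8 = 48
X: 5·0+3·8+2·0 = 24 | 2·0+6·4 = 24
D: 5·8+3·0+2·2 = 44 | 2·4+6·6 = 44
L: 5·0+3·0+2·5 = 10 | 2·5+6·0 = 10
gcd(5,3,2,2,6) = 1

Coefficients: [5, 3, 2, 2, 6]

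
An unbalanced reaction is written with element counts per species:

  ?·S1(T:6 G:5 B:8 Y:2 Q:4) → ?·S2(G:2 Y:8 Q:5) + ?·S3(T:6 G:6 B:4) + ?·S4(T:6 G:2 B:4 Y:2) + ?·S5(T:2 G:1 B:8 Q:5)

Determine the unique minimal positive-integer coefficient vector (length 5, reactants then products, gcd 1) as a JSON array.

T: 5·6 = 30 | 1·0+3·6+1·6+3·2 = 30
G: 5·5 = 25 | 1·2+3·6+1·2+3·1 = 25
B: 5·8 = 40 | 1·0+3·4+1·4+3·8 = 40
Y: 5·2 = 10 | 1·8+3·0+1·2+3·0 = 10
Q: 5·4 = 20 | 1·5+3·0+1·0+3·5 = 20
gcd(5,1,3,1,3) = 1

Coefficients: [5, 1, 3, 1, 3]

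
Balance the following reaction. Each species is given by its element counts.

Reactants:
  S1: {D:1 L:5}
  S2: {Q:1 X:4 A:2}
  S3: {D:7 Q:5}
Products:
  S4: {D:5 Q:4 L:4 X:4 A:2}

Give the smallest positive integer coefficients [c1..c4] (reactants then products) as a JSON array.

Coefficients: [4, 5, 3, 5]

D: 4·1+5·0+3·7 = 25 | 5·5 = 25
Q: 4·0+5·1+3·5 = 20 | 5·4 = 20
L: 4·5+5·0+3·0 = 20 | 5·4 = 20
X: 4·0+5·4+3·0 = 20 | 5·4 = 20
A: 4·0+5·2+3·0 = 10 | 5·2 = 10
gcd(4,5,3,5) = 1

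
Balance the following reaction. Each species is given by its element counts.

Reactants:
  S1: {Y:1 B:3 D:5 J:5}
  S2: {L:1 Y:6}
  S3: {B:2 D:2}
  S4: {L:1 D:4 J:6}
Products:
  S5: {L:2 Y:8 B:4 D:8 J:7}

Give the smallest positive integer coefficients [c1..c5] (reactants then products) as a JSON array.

Coefficients: [2, 5, 5, 3, 4]

L: 2·0+5·1+5·0+3·1 = 8 | 4·2 = 8
Y: 2·1+5·6+5·0+3·0 = 32 | 4·8 = 32
B: 2·3+5·0+5·2+3·0 = 16 | 4·4 = 16
D: 2·5+5·0+5·2+3·4 = 32 | 4·8 = 32
J: 2·5+5·0+5·0+3·6 = 28 | 4·7 = 28
gcd(2,5,5,3,4) = 1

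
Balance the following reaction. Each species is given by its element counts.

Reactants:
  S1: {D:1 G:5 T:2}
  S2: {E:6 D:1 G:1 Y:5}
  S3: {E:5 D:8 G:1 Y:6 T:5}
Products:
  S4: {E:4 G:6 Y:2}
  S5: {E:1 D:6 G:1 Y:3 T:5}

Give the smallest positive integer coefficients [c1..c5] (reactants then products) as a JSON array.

Coefficients: [5, 1, 3, 4, 5]

E: 5·0+1·6+3·5 = 21 | 4·4+5·1 = 21
D: 5·1+1·1+3·8 = 30 | 4·0+5·6 = 30
G: 5·5+1·1+3·1 = 29 | 4·6+5·1 = 29
Y: 5·0+1·5+3·6 = 23 | 4·2+5·3 = 23
T: 5·2+1·0+3·5 = 25 | 4·0+5·5 = 25
gcd(5,1,3,4,5) = 1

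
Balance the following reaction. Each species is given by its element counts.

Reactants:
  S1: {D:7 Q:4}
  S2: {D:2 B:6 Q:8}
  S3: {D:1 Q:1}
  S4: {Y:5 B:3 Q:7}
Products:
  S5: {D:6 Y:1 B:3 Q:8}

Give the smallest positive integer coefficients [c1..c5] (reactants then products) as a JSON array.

D: 3·7+2·2+5·1+1·0 = 30 | 5·6 = 30
Y: 3·0+2·0+5·0+1·5 = 5 | 5·1 = 5
B: 3·0+2·6+5·0+1·3 = 15 | 5·3 = 15
Q: 3·4+2·8+5·1+1·7 = 40 | 5·8 = 40
gcd(3,2,5,1,5) = 1

Coefficients: [3, 2, 5, 1, 5]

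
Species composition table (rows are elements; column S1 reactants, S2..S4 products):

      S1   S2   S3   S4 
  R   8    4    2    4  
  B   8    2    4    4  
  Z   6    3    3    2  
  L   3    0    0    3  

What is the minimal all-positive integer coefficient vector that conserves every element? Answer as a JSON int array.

Coefficients: [3, 2, 2, 3]

R: 3·8 = 24 | 2·4+2·2+3·4 = 24
B: 3·8 = 24 | 2·2+2·4+3·4 = 24
Z: 3·6 = 18 | 2·3+2·3+3·2 = 18
L: 3·3 = 9 | 2·0+2·0+3·3 = 9
gcd(3,2,2,3) = 1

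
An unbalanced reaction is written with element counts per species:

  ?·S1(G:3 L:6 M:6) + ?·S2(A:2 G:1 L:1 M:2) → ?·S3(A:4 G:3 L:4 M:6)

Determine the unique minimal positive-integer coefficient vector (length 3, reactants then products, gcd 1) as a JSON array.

Coefficients: [1, 6, 3]

A: 1·0+6·2 = 12 | 3·4 = 12
G: 1·3+6·1 = 9 | 3·3 = 9
L: 1·6+6·1 = 12 | 3·4 = 12
M: 1·6+6·2 = 18 | 3·6 = 18
gcd(1,6,3) = 1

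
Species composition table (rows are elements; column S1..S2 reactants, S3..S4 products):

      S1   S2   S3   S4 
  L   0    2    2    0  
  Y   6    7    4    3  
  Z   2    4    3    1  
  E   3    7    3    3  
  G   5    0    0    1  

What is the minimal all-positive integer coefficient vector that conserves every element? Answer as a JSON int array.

L: 1·0+3·2 = 6 | 3·2+5·0 = 6
Y: 1·6+3·7 = 27 | 3·4+5·3 = 27
Z: 1·2+3·4 = 14 | 3·3+5·1 = 14
E: 1·3+3·7 = 24 | 3·3+5·3 = 24
G: 1·5+3·0 = 5 | 3·0+5·1 = 5
gcd(1,3,3,5) = 1

Coefficients: [1, 3, 3, 5]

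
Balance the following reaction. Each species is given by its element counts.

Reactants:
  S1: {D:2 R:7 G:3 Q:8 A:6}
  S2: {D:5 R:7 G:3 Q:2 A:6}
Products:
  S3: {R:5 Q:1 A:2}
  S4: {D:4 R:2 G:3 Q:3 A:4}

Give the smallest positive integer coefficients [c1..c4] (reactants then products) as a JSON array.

Coefficients: [1, 2, 3, 3]

D: 1·2+2·5 = 12 | 3·0+3·4 = 12
R: 1·7+2·7 = 21 | 3·5+3·2 = 21
G: 1·3+2·3 = 9 | 3·0+3·3 = 9
Q: 1·8+2·2 = 12 | 3·1+3·3 = 12
A: 1·6+2·6 = 18 | 3·2+3·4 = 18
gcd(1,2,3,3) = 1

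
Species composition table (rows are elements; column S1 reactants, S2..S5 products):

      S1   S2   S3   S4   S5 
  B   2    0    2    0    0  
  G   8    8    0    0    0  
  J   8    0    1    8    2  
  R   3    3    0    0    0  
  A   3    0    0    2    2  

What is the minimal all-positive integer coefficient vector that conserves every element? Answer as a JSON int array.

B: 6·2 = 12 | 6·0+6·2+4·0+5·0 = 12
G: 6·8 = 48 | 6·8+6·0+4·0+5·0 = 48
J: 6·8 = 48 | 6·0+6·1+4·8+5·2 = 48
R: 6·3 = 18 | 6·3+6·0+4·0+5·0 = 18
A: 6·3 = 18 | 6·0+6·0+4·2+5·2 = 18
gcd(6,6,6,4,5) = 1

Coefficients: [6, 6, 6, 4, 5]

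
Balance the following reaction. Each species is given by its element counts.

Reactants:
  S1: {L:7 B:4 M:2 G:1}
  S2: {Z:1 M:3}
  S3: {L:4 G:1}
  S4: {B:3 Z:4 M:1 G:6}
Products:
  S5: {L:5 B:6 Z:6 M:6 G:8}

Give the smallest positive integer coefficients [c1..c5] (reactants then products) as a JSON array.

Coefficients: [3, 6, 1, 6, 5]

L: 3·7+6·0+1·4+6·0 = 25 | 5·5 = 25
B: 3·4+6·0+1·0+6·3 = 30 | 5·6 = 30
Z: 3·0+6·1+1·0+6·4 = 30 | 5·6 = 30
M: 3·2+6·3+1·0+6·1 = 30 | 5·6 = 30
G: 3·1+6·0+1·1+6·6 = 40 | 5·8 = 40
gcd(3,6,1,6,5) = 1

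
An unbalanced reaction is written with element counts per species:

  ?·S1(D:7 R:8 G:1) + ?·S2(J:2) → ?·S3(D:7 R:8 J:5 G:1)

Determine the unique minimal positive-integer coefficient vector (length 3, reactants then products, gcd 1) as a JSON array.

Coefficients: [2, 5, 2]

D: 2·7+5·0 = 14 | 2·7 = 14
R: 2·8+5·0 = 16 | 2·8 = 16
J: 2·0+5·2 = 10 | 2·5 = 10
G: 2·1+5·0 = 2 | 2·1 = 2
gcd(2,5,2) = 1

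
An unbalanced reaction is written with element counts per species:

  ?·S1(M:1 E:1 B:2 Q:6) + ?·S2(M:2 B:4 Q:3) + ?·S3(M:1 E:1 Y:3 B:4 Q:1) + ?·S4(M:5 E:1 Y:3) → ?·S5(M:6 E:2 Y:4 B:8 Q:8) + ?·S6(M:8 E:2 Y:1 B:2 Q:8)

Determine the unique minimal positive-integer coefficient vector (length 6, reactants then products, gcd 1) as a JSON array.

M: 5·1+5·2+3·1+4·5 = 38 | 5·6+1·8 = 38
E: 5·1+5·0+3·1+4·1 = 12 | 5·2+1·2 = 12
Y: 5·0+5·0+3·3+4·3 = 21 | 5·4+1·1 = 21
B: 5·2+5·4+3·4+4·0 = 42 | 5·8+1·2 = 42
Q: 5·6+5·3+3·1+4·0 = 48 | 5·8+1·8 = 48
gcd(5,5,3,4,5,1) = 1

Coefficients: [5, 5, 3, 4, 5, 1]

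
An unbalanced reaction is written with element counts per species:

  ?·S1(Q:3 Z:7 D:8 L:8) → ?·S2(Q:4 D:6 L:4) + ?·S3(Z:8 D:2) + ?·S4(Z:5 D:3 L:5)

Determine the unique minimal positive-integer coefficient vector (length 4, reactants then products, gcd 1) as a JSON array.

Coefficients: [4, 3, 1, 4]

Q: 4·3 = 12 | 3·4+1·0+4·0 = 12
Z: 4·7 = 28 | 3·0+1·8+4·5 = 28
D: 4·8 = 32 | 3·6+1·2+4·3 = 32
L: 4·8 = 32 | 3·4+1·0+4·5 = 32
gcd(4,3,1,4) = 1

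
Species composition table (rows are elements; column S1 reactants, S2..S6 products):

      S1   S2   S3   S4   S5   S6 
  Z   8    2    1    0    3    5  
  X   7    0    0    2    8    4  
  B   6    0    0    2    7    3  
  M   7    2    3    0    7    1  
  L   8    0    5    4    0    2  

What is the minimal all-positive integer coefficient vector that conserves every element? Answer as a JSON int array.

Z: 4·8 = 32 | 6·2+2·1+4·0+1·3+3·5 = 32
X: 4·7 = 28 | 6·0+2·0+4·2+1·8+3·4 = 28
B: 4·6 = 24 | 6·0+2·0+4·2+1·7+3·3 = 24
M: 4·7 = 28 | 6·2+2·3+4·0+1·7+3·1 = 28
L: 4·8 = 32 | 6·0+2·5+4·4+1·0+3·2 = 32
gcd(4,6,2,4,1,3) = 1

Coefficients: [4, 6, 2, 4, 1, 3]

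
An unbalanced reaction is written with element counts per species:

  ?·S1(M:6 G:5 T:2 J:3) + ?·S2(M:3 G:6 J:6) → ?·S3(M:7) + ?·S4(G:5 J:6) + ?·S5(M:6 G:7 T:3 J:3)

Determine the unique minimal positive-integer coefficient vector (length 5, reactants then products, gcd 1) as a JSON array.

M: 6·6+3·3 = 45 | 3·7+4·0+4·6 = 45
G: 6·5+3·6 = 48 | 3·0+4·5+4·7 = 48
T: 6·2+3·0 = 12 | 3·0+4·0+4·3 = 12
J: 6·3+3·6 = 36 | 3·0+4·6+4·3 = 36
gcd(6,3,3,4,4) = 1

Coefficients: [6, 3, 3, 4, 4]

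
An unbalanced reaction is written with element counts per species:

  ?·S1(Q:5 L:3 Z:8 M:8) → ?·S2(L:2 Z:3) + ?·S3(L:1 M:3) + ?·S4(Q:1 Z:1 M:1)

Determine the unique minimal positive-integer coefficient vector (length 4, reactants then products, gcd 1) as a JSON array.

Coefficients: [1, 1, 1, 5]

Q: 1·5 = 5 | 1·0+1·0+5·1 = 5
L: 1·3 = 3 | 1·2+1·1+5·0 = 3
Z: 1·8 = 8 | 1·3+1·0+5·1 = 8
M: 1·8 = 8 | 1·0+1·3+5·1 = 8
gcd(1,1,1,5) = 1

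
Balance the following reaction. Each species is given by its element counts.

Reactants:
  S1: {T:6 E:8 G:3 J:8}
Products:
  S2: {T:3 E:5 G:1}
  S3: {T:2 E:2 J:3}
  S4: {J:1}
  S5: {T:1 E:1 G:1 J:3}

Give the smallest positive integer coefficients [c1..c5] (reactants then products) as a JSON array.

Coefficients: [2, 2, 1, 1, 4]

T: 2·6 = 12 | 2·3+1·2+1·0+4·1 = 12
E: 2·8 = 16 | 2·5+1·2+1·0+4·1 = 16
G: 2·3 = 6 | 2·1+1·0+1·0+4·1 = 6
J: 2·8 = 16 | 2·0+1·3+1·1+4·3 = 16
gcd(2,2,1,1,4) = 1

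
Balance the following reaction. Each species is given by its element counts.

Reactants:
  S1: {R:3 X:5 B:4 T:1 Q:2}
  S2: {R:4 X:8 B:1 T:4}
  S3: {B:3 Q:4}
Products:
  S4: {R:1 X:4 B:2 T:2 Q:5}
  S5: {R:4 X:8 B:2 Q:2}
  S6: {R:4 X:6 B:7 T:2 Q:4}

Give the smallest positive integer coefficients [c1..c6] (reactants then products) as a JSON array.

R: 6·3+2·4+5·0 = 26 | 2·1+1·4+5·4 = 26
X: 6·5+2·8+5·0 = 46 | 2·4+1·8+5·6 = 46
B: 6·4+2·1+5·3 = 41 | 2·2+1·2+5·7 = 41
T: 6·1+2·4+5·0 = 14 | 2·2+1·0+5·2 = 14
Q: 6·2+2·0+5·4 = 32 | 2·5+1·2+5·4 = 32
gcd(6,2,5,2,1,5) = 1

Coefficients: [6, 2, 5, 2, 1, 5]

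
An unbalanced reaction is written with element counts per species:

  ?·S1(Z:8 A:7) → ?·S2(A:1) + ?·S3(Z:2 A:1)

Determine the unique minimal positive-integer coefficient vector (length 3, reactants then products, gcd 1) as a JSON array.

Z: 1·8 = 8 | 3·0+4·2 = 8
A: 1·7 = 7 | 3·1+4·1 = 7
gcd(1,3,4) = 1

Coefficients: [1, 3, 4]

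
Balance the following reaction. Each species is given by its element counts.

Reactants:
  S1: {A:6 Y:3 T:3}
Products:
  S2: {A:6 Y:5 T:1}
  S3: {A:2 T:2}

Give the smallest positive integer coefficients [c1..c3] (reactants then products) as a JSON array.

Coefficients: [5, 3, 6]

A: 5·6 = 30 | 3·6+6·2 = 30
Y: 5·3 = 15 | 3·5+6·0 = 15
T: 5·3 = 15 | 3·1+6·2 = 15
gcd(5,3,6) = 1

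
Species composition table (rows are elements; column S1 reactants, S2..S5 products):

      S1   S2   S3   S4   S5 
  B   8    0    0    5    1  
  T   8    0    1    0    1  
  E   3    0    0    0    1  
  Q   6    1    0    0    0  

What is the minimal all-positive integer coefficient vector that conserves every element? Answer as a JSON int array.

Coefficients: [1, 6, 5, 1, 3]

B: 1·8 = 8 | 6·0+5·0+1·5+3·1 = 8
T: 1·8 = 8 | 6·0+5·1+1·0+3·1 = 8
E: 1·3 = 3 | 6·0+5·0+1·0+3·1 = 3
Q: 1·6 = 6 | 6·1+5·0+1·0+3·0 = 6
gcd(1,6,5,1,3) = 1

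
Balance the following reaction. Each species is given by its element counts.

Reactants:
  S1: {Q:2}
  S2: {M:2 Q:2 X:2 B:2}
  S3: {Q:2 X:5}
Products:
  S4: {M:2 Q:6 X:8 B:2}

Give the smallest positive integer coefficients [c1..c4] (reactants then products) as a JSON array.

M: 4·0+5·2+6·0 = 10 | 5·2 = 10
Q: 4·2+5·2+6·2 = 30 | 5·6 = 30
X: 4·0+5·2+6·5 = 40 | 5·8 = 40
B: 4·0+5·2+6·0 = 10 | 5·2 = 10
gcd(4,5,6,5) = 1

Coefficients: [4, 5, 6, 5]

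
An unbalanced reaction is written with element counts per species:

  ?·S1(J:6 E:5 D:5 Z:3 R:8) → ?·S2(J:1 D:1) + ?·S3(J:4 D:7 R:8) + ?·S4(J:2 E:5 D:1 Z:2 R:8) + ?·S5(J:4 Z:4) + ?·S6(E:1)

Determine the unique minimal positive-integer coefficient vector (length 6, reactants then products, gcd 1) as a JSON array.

Coefficients: [2, 2, 1, 1, 1, 5]

J: 2·6 = 12 | 2·1+1·4+1·2+1·4+5·0 = 12
E: 2·5 = 10 | 2·0+1·0+1·5+1·0+5·1 = 10
D: 2·5 = 10 | 2·1+1·7+1·1+1·0+5·0 = 10
Z: 2·3 = 6 | 2·0+1·0+1·2+1·4+5·0 = 6
R: 2·8 = 16 | 2·0+1·8+1·8+1·0+5·0 = 16
gcd(2,2,1,1,1,5) = 1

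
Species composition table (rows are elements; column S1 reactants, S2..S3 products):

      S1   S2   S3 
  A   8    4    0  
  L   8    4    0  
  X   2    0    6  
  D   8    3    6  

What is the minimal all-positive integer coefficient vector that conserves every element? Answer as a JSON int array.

Coefficients: [3, 6, 1]

A: 3·8 = 24 | 6·4+1·0 = 24
L: 3·8 = 24 | 6·4+1·0 = 24
X: 3·2 = 6 | 6·0+1·6 = 6
D: 3·8 = 24 | 6·3+1·6 = 24
gcd(3,6,1) = 1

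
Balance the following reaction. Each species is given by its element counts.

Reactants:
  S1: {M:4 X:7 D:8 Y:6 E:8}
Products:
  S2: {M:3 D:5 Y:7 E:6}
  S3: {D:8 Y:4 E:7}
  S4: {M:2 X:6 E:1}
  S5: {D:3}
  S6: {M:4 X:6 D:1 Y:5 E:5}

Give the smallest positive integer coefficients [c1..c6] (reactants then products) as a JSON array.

M: 6·4 = 24 | 2·3+3·0+5·2+4·0+2·4 = 24
X: 6·7 = 42 | 2·0+3·0+5·6+4·0+2·6 = 42
D: 6·8 = 48 | 2·5+3·8+5·0+4·3+2·1 = 48
Y: 6·6 = 36 | 2·7+3·4+5·0+4·0+2·5 = 36
E: 6·8 = 48 | 2·6+3·7+5·1+4·0+2·5 = 48
gcd(6,2,3,5,4,2) = 1

Coefficients: [6, 2, 3, 5, 4, 2]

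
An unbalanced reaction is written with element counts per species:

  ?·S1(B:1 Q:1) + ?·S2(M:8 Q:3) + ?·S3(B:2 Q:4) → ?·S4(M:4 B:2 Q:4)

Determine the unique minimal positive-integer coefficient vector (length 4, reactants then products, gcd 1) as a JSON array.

Coefficients: [6, 2, 1, 4]

M: 6·0+2·8+1·0 = 16 | 4·4 = 16
B: 6·1+2·0+1·2 = 8 | 4·2 = 8
Q: 6·1+2·3+1·4 = 16 | 4·4 = 16
gcd(6,2,1,4) = 1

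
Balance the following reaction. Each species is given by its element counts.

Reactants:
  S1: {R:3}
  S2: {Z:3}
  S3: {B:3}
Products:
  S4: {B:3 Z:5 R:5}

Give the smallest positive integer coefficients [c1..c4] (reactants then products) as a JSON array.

B: 5·0+5·0+3·3 = 9 | 3·3 = 9
Z: 5·0+5·3+3·0 = 15 | 3·5 = 15
R: 5·3+5·0+3·0 = 15 | 3·5 = 15
gcd(5,5,3,3) = 1

Coefficients: [5, 5, 3, 3]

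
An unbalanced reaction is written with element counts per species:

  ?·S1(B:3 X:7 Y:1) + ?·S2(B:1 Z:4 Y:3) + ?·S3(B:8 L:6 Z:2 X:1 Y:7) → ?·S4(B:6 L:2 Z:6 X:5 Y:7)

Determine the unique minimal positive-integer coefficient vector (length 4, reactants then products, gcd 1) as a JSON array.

Coefficients: [2, 4, 1, 3]

B: 2·3+4·1+1·8 = 18 | 3·6 = 18
L: 2·0+4·0+1·6 = 6 | 3·2 = 6
Z: 2·0+4·4+1·2 = 18 | 3·6 = 18
X: 2·7+4·0+1·1 = 15 | 3·5 = 15
Y: 2·1+4·3+1·7 = 21 | 3·7 = 21
gcd(2,4,1,3) = 1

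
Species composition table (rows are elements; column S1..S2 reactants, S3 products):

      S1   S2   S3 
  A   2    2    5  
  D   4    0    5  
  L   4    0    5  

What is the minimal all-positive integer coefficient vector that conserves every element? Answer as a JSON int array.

A: 5·2+5·2 = 20 | 4·5 = 20
D: 5·4+5·0 = 20 | 4·5 = 20
L: 5·4+5·0 = 20 | 4·5 = 20
gcd(5,5,4) = 1

Coefficients: [5, 5, 4]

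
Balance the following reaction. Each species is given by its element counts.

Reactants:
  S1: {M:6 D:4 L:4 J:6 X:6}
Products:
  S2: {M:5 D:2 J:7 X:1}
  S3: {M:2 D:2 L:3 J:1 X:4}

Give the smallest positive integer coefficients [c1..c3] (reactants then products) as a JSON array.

Coefficients: [3, 2, 4]

M: 3·6 = 18 | 2·5+4·2 = 18
D: 3·4 = 12 | 2·2+4·2 = 12
L: 3·4 = 12 | 2·0+4·3 = 12
J: 3·6 = 18 | 2·7+4·1 = 18
X: 3·6 = 18 | 2·1+4·4 = 18
gcd(3,2,4) = 1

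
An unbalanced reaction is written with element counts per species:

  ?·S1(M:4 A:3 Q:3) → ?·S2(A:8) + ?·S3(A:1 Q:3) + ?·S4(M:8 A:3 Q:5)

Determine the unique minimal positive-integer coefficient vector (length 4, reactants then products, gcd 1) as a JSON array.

Coefficients: [6, 1, 1, 3]

M: 6·4 = 24 | 1·0+1·0+3·8 = 24
A: 6·3 = 18 | 1·8+1·1+3·3 = 18
Q: 6·3 = 18 | 1·0+1·3+3·5 = 18
gcd(6,1,1,3) = 1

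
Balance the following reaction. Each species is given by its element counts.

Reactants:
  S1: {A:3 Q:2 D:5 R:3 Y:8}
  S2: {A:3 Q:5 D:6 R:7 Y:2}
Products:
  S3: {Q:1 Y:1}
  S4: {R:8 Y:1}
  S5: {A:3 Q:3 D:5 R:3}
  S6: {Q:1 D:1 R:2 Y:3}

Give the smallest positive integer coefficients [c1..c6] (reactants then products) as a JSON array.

Coefficients: [1, 4, 3, 1, 5, 4]

A: 1·3+4·3 = 15 | 3·0+1·0+5·3+4·0 = 15
Q: 1·2+4·5 = 22 | 3·1+1·0+5·3+4·1 = 22
D: 1·5+4·6 = 29 | 3·0+1·0+5·5+4·1 = 29
R: 1·3+4·7 = 31 | 3·0+1·8+5·3+4·2 = 31
Y: 1·8+4·2 = 16 | 3·1+1·1+5·0+4·3 = 16
gcd(1,4,3,1,5,4) = 1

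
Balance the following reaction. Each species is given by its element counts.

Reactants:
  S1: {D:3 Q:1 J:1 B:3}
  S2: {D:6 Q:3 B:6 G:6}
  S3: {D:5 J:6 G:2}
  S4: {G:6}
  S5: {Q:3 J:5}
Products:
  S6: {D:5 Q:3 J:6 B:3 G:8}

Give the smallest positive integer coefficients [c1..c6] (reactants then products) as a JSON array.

D: 3·3+1·6+2·5+5·0+3·0 = 25 | 5·5 = 25
Q: 3·1+1·3+2·0+5·0+3·3 = 15 | 5·3 = 15
J: 3·1+1·0+2·6+5·0+3·5 = 30 | 5·6 = 30
B: 3·3+1·6+2·0+5·0+3·0 = 15 | 5·3 = 15
G: 3·0+1·6+2·2+5·6+3·0 = 40 | 5·8 = 40
gcd(3,1,2,5,3,5) = 1

Coefficients: [3, 1, 2, 5, 3, 5]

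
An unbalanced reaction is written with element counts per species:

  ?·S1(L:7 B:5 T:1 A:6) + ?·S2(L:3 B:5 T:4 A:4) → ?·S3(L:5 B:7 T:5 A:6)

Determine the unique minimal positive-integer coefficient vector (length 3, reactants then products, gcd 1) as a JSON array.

L: 1·7+6·3 = 25 | 5·5 = 25
B: 1·5+6·5 = 35 | 5·7 = 35
T: 1·1+6·4 = 25 | 5·5 = 25
A: 1·6+6·4 = 30 | 5·6 = 30
gcd(1,6,5) = 1

Coefficients: [1, 6, 5]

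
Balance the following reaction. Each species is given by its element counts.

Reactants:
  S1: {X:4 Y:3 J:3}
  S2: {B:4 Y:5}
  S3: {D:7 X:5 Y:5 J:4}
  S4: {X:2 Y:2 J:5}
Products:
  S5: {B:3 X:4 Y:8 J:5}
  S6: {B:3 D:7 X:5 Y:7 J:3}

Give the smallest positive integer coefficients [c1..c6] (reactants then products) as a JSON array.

B: 4·0+6·4+3·0+2·0 = 24 | 5·3+3·3 = 24
D: 4·0+6·0+3·7+2·0 = 21 | 5·0+3·7 = 21
X: 4·4+6·0+3·5+2·2 = 35 | 5·4+3·5 = 35
Y: 4·3+6·5+3·5+2·2 = 61 | 5·8+3·7 = 61
J: 4·3+6·0+3·4+2·5 = 34 | 5·5+3·3 = 34
gcd(4,6,3,2,5,3) = 1

Coefficients: [4, 6, 3, 2, 5, 3]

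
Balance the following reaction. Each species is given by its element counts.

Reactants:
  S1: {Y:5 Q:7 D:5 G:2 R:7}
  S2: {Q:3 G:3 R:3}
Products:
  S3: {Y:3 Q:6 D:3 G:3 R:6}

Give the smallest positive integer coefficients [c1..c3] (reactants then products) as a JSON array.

Coefficients: [3, 3, 5]

Y: 3·5+3·0 = 15 | 5·3 = 15
Q: 3·7+3·3 = 30 | 5·6 = 30
D: 3·5+3·0 = 15 | 5·3 = 15
G: 3·2+3·3 = 15 | 5·3 = 15
R: 3·7+3·3 = 30 | 5·6 = 30
gcd(3,3,5) = 1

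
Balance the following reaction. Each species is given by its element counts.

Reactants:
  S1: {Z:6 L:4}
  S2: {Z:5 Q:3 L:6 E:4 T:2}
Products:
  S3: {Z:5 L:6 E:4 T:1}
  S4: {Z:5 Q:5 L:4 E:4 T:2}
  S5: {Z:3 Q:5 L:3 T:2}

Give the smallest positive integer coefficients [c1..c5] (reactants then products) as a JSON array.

Z: 1·6+5·5 = 31 | 4·5+1·5+2·3 = 31
Q: 1·0+5·3 = 15 | 4·0+1·5+2·5 = 15
L: 1·4+5·6 = 34 | 4·6+1·4+2·3 = 34
E: 1·0+5·4 = 20 | 4·4+1·4+2·0 = 20
T: 1·0+5·2 = 10 | 4·1+1·2+2·2 = 10
gcd(1,5,4,1,2) = 1

Coefficients: [1, 5, 4, 1, 2]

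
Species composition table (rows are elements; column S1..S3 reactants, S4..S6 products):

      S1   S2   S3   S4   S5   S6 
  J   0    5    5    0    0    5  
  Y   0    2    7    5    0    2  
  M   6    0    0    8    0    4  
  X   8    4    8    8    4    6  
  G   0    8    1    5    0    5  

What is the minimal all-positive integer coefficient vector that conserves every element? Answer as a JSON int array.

Coefficients: [4, 3, 1, 1, 5, 4]

J: 4·0+3·5+1·5 = 20 | 1·0+5·0+4·5 = 20
Y: 4·0+3·2+1·7 = 13 | 1·5+5·0+4·2 = 13
M: 4·6+3·0+1·0 = 24 | 1·8+5·0+4·4 = 24
X: 4·8+3·4+1·8 = 52 | 1·8+5·4+4·6 = 52
G: 4·0+3·8+1·1 = 25 | 1·5+5·0+4·5 = 25
gcd(4,3,1,1,5,4) = 1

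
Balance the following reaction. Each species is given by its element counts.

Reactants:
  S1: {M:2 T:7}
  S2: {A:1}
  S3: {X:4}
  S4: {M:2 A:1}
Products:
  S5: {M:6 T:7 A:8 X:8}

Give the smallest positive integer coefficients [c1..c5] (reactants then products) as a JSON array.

M: 1·2+6·0+2·0+2·2 = 6 | 1·6 = 6
T: 1·7+6·0+2·0+2·0 = 7 | 1·7 = 7
A: 1·0+6·1+2·0+2·1 = 8 | 1·8 = 8
X: 1·0+6·0+2·4+2·0 = 8 | 1·8 = 8
gcd(1,6,2,2,1) = 1

Coefficients: [1, 6, 2, 2, 1]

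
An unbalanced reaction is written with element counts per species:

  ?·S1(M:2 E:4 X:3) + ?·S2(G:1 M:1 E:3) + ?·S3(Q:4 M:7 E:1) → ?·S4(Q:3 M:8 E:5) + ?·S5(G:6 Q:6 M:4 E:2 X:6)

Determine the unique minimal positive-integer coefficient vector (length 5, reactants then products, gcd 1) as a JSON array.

Coefficients: [2, 6, 6, 6, 1]

G: 2·0+6·1+6·0 = 6 | 6·0+1·6 = 6
Q: 2·0+6·0+6·4 = 24 | 6·3+1·6 = 24
M: 2·2+6·1+6·7 = 52 | 6·8+1·4 = 52
E: 2·4+6·3+6·1 = 32 | 6·5+1·2 = 32
X: 2·3+6·0+6·0 = 6 | 6·0+1·6 = 6
gcd(2,6,6,6,1) = 1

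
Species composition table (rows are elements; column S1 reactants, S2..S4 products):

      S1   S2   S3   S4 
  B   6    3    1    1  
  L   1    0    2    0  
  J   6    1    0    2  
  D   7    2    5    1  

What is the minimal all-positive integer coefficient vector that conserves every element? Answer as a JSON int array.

B: 2·6 = 12 | 2·3+1·1+5·1 = 12
L: 2·1 = 2 | 2·0+1·2+5·0 = 2
J: 2·6 = 12 | 2·1+1·0+5·2 = 12
D: 2·7 = 14 | 2·2+1·5+5·1 = 14
gcd(2,2,1,5) = 1

Coefficients: [2, 2, 1, 5]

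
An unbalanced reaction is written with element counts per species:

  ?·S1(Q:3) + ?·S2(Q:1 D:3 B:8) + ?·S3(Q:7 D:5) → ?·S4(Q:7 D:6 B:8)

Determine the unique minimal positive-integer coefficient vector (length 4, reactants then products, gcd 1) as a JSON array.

Coefficients: [3, 5, 3, 5]

Q: 3·3+5·1+3·7 = 35 | 5·7 = 35
D: 3·0+5·3+3·5 = 30 | 5·6 = 30
B: 3·0+5·8+3·0 = 40 | 5·8 = 40
gcd(3,5,3,5) = 1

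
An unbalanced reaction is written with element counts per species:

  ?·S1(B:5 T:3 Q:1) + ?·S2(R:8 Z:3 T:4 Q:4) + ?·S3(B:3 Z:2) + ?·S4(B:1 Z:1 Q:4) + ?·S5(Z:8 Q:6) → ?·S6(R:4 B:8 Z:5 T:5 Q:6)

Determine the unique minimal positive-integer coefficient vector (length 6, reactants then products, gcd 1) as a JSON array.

R: 6·0+3·8+5·0+3·0+1·0 = 24 | 6·4 = 24
B: 6·5+3·0+5·3+3·1+1·0 = 48 | 6·8 = 48
Z: 6·0+3·3+5·2+3·1+1·8 = 30 | 6·5 = 30
T: 6·3+3·4+5·0+3·0+1·0 = 30 | 6·5 = 30
Q: 6·1+3·4+5·0+3·4+1·6 = 36 | 6·6 = 36
gcd(6,3,5,3,1,6) = 1

Coefficients: [6, 3, 5, 3, 1, 6]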